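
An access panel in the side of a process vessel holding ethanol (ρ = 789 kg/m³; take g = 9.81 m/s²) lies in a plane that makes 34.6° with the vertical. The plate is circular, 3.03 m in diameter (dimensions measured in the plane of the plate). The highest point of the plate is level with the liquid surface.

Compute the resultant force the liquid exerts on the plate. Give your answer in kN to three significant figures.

γ = ρg = 789 × 9.81 / 1000 = 7.74009 kN/m³.
The plate makes 34.6° with the vertical, i.e. θ = 90° − 34.6° = 55.4° to the horizontal. Measuring y along the incline from the free-surface line, vertical depth h = y·sinθ with sinθ = 0.823136.
The centroid is at the centre, 1.515 m below the top of the plate, so y_c = 1.515 m and h_c = 1.515 × 0.823136 = 1.24705 m.
A = π(1.515)² = 7.21066 m².
Resultant F = γ·h_c·A = 7.74009 × 1.24705 × 7.21066 = 69.5993 kN.

F ≈ 69.6 kN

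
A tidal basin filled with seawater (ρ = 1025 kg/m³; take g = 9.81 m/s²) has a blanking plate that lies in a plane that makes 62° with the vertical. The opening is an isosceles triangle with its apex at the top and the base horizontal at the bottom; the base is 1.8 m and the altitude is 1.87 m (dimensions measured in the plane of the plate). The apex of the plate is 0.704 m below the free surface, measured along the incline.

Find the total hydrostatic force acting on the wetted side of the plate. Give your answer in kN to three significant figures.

F ≈ 15.5 kN

γ = ρg = 1025 × 9.81 / 1000 = 10.05525 kN/m³.
The plate makes 62° with the vertical, i.e. θ = 90° − 62° = 28° to the horizontal. Measuring y along the incline from the free-surface line, vertical depth h = y·sinθ with sinθ = 0.469472.
With the apex up, the centroid sits 2h/3 = 2 × 1.87/3 = 1.24667 m below the apex, so y_c = 0.704 + 1.24667 = 1.95067 m and h_c = 1.95067 × 0.469472 = 0.915785 m.
A = ½ × 1.8 × 1.87 = 1.683 m².
Resultant F = γ·h_c·A = 10.05525 × 0.915785 × 1.683 = 15.4978 kN.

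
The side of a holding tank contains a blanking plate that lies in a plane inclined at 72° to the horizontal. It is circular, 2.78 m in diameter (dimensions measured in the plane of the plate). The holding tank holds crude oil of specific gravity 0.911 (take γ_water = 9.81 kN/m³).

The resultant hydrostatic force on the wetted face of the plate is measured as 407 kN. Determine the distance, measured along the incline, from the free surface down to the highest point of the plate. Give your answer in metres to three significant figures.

γ = 0.911 × 9.81 = 8.93691 kN/m³.
A = π(1.39)² = 6.06987 m².
From F = γ·h_c·A, the centroid depth is h_c = 407/(8.93691 × 6.06987) = 7.50287 m.
Let θ = 72° be the plate's angle to the horizontal; measure y along the incline from where the plane meets the free surface. Vertical depth h = y·sinθ with sinθ = 0.951057.
Along the incline, y_c = h_c/sinθ = 7.50287/0.951057 = 7.88898 m.
The centroid is at the centre, 1.39 m below the top of the plate, so the highest point sits at y_top = 7.88898 − 1.39 = 6.49898 m along the incline.

y_top ≈ 6.50 m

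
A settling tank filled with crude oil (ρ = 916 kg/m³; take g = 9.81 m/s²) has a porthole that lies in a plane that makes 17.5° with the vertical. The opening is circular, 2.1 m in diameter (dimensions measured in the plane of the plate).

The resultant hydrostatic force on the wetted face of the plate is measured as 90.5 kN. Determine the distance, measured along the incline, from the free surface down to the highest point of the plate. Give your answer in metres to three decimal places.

y_top ≈ 1.999 m

γ = ρg = 916 × 9.81 / 1000 = 8.98596 kN/m³.
A = π(1.05)² = 3.46361 m².
From F = γ·h_c·A, the centroid depth is h_c = 90.5/(8.98596 × 3.46361) = 2.90774 m.
The plate makes 17.5° with the vertical, i.e. θ = 90° − 17.5° = 72.5° to the horizontal. Measuring y along the incline from the free-surface line, vertical depth h = y·sinθ with sinθ = 0.953717.
Along the incline, y_c = h_c/sinθ = 2.90774/0.953717 = 3.04885 m.
The centroid is at the centre, 1.05 m below the top of the plate, so the highest point sits at y_top = 3.04885 − 1.05 = 1.99885 m along the incline.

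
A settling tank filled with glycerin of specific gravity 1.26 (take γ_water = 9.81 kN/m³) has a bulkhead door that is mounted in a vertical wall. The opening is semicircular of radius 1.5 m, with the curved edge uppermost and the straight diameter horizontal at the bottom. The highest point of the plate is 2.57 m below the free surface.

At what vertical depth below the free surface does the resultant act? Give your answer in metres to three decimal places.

γ = 1.26 × 9.81 = 12.3606 kN/m³.
The centroid lies 4r/(3π) = 0.63662 m above the diameter, so r − 4r/(3π) = 1.5 − 0.63662 = 0.86338 m below the topmost point, so the centroid depth is h_c = 2.57 + 0.86338 = 3.43338 m.
A = πr²/2 = π × 1.5²/2 = 3.53429 m².
Resultant F = γ·h_c·A = 12.3606 × 3.43338 × 3.53429 = 149.99 kN.
I_c = (π/8 − 8/(9π))·r⁴ = 0.109757 × 1.5⁴ = 0.555645 m⁴.
Centre of pressure: y_p = y_c + I_c/(y_c·A) = 3.43338 + 0.555645/(3.43338 × 3.53429) = 3.43338 + 0.0457903 = 3.47917 m along the plane.

h_p = 3.479 m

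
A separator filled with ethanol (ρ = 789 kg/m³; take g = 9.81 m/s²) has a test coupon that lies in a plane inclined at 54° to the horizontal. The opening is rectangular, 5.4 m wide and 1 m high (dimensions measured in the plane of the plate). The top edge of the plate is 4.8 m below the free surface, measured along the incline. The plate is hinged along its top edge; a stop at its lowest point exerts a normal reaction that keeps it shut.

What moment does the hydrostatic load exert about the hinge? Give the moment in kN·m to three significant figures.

M ≈ 92.4 kN·m

γ = ρg = 789 × 9.81 / 1000 = 7.74009 kN/m³.
Let θ = 54° be the plate's angle to the horizontal; measure y along the incline from where the plane meets the free surface. Vertical depth h = y·sinθ with sinθ = 0.809017.
The centroid lies 1/2 = 0.5 m below the top edge, so y_c = 4.8 + 0.5 = 5.3 m and h_c = 5.3 × 0.809017 = 4.28779 m.
A = 5.4 × 1 = 5.4 m².
Resultant F = γ·h_c·A = 7.74009 × 4.28779 × 5.4 = 179.215 kN.
I_c = b·h³/12 = 5.4 × 1³/12 = 0.45 m⁴.
Centre of pressure: y_p = y_c + I_c/(y_c·A) = 5.3 + 0.45/(5.3 × 5.4) = 5.3 + 0.0157233 = 5.31572 m along the plane.
The resultant acts 0.5 + 0.0157233 = 0.515723 m (along the plate) below the hinge at the top edge, so the moment about the hinge is M = F × 0.515723 = 179.215 × 0.515723 = 92.4253 kN·m.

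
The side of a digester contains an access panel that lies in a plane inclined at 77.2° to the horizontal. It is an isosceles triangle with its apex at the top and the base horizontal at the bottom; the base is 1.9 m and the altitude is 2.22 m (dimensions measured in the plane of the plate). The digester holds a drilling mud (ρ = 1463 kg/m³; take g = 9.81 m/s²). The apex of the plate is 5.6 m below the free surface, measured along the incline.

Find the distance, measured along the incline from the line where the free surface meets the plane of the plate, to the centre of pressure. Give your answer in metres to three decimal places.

γ = ρg = 1463 × 9.81 / 1000 = 14.35203 kN/m³.
Let θ = 77.2° be the plate's angle to the horizontal; measure y along the incline from where the plane meets the free surface. Vertical depth h = y·sinθ with sinθ = 0.975149.
With the apex up, the centroid sits 2h/3 = 2 × 2.22/3 = 1.48 m below the apex, so y_c = 5.6 + 1.48 = 7.08 m and h_c = 7.08 × 0.975149 = 6.90405 m.
A = ½ × 1.9 × 2.22 = 2.109 m².
Resultant F = γ·h_c·A = 14.35203 × 6.90405 × 2.109 = 208.975 kN.
I_c = b·h³/36 = 1.9 × 2.22³/36 = 0.577444 m⁴.
Centre of pressure: y_p = y_c + I_c/(y_c·A) = 7.08 + 0.577444/(7.08 × 2.109) = 7.08 + 0.0386723 = 7.11867 m along the plane.

y_p = 7.119 m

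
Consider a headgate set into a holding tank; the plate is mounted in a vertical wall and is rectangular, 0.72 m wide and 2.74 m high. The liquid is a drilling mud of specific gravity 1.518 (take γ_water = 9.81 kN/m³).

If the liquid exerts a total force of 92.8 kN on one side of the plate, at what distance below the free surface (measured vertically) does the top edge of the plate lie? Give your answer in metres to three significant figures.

d_top ≈ 1.79 m

γ = 1.518 × 9.81 = 14.89158 kN/m³.
A = 0.72 × 2.74 = 1.9728 m².
From F = γ·h_c·A, the centroid depth is h_c = 92.8/(14.89158 × 1.9728) = 3.15881 m.
The centroid lies 2.74/2 = 1.37 m below the top edge, so the top edge sits at h_top = 3.15881 − 1.37 = 1.78881 m below the surface.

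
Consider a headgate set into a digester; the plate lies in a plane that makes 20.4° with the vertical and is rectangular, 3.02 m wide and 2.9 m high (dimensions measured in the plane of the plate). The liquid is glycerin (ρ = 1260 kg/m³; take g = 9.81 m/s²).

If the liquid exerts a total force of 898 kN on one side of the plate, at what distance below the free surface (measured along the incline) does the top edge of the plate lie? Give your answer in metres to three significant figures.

γ = ρg = 1260 × 9.81 / 1000 = 12.3606 kN/m³.
A = 3.02 × 2.9 = 8.758 m².
From F = γ·h_c·A, the centroid depth is h_c = 898/(12.3606 × 8.758) = 8.2953 m.
The plate makes 20.4° with the vertical, i.e. θ = 90° − 20.4° = 69.6° to the horizontal. Measuring y along the incline from the free-surface line, vertical depth h = y·sinθ with sinθ = 0.937282.
Along the incline, y_c = h_c/sinθ = 8.2953/0.937282 = 8.85038 m.
The centroid lies 2.9/2 = 1.45 m below the top edge, so the top edge sits at y_top = 8.85038 − 1.45 = 7.40038 m along the incline.

y_top ≈ 7.40 m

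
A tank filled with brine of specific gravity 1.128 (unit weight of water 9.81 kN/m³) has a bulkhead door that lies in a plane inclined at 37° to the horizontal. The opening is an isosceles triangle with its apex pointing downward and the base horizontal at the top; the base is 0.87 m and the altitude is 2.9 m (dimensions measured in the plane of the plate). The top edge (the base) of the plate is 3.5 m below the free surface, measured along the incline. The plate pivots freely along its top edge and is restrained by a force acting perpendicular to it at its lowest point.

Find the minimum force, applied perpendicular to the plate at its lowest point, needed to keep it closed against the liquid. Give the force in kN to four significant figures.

γ = 1.128 × 9.81 = 11.06568 kN/m³.
Let θ = 37° be the plate's angle to the horizontal; measure y along the incline from where the plane meets the free surface. Vertical depth h = y·sinθ with sinθ = 0.601815.
With the apex down, the centroid sits h/3 = 2.9/3 = 0.966667 m below the base (the top edge), so y_c = 3.5 + 0.966667 = 4.46667 m and h_c = 4.46667 × 0.601815 = 2.68811 m.
A = ½ × 0.87 × 2.9 = 1.2615 m².
Resultant F = γ·h_c·A = 11.06568 × 2.68811 × 1.2615 = 37.5243 kN.
I_c = b·h³/36 = 0.87 × 2.9³/36 = 0.589401 m⁴.
Centre of pressure: y_p = y_c + I_c/(y_c·A) = 4.46667 + 0.589401/(4.46667 × 1.2615) = 4.46667 + 0.104602 = 4.57127 m along the plane.
The resultant acts 0.966667 + 0.104602 = 1.07127 m (along the plate) below the hinge at the top edge, so the moment about the hinge is M = F × 1.07127 = 37.5243 × 1.07127 = 40.1987 kN·m.
A normal force at the bottom, 2.9 m from the hinge, must supply this moment: P = 40.1987/2.9 = 13.8616 kN.

P ≈ 13.86 kN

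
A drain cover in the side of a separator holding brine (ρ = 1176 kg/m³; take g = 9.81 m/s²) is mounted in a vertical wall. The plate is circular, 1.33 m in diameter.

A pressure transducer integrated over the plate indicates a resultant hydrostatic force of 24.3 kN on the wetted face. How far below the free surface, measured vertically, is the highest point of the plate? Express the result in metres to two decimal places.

d_top ≈ 0.85 m

γ = ρg = 1176 × 9.81 / 1000 = 11.53656 kN/m³.
A = π(0.665)² = 1.38929 m².
From F = γ·h_c·A, the centroid depth is h_c = 24.3/(11.53656 × 1.38929) = 1.51613 m.
The centroid is at the centre, 0.665 m below the top of the plate, so the highest point sits at h_top = 1.51613 − 0.665 = 0.85113 m below the surface.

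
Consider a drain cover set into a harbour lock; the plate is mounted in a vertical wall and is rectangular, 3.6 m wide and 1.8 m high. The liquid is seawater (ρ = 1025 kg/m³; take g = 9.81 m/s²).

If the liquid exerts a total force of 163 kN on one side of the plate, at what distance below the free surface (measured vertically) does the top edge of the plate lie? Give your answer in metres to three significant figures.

d_top ≈ 1.60 m

γ = ρg = 1025 × 9.81 / 1000 = 10.05525 kN/m³.
A = 3.6 × 1.8 = 6.48 m².
From F = γ·h_c·A, the centroid depth is h_c = 163/(10.05525 × 6.48) = 2.50161 m.
The centroid lies 1.8/2 = 0.9 m below the top edge, so the top edge sits at h_top = 2.50161 − 0.9 = 1.60161 m below the surface.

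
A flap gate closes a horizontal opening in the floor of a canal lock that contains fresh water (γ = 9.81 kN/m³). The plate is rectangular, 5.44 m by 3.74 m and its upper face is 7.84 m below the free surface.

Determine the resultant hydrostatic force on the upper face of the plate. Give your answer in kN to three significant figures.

F ≈ 1560 kN

γ = 9.81 kN/m³.
The plate is horizontal, so pressure is uniform at p = γ·h = 9.81 × 7.84 = 76.9104 kN/m².
A = 5.44 × 3.74 = 20.3456 m².
F = p·A = 76.9104 × 20.3456 = 1564.79 kN.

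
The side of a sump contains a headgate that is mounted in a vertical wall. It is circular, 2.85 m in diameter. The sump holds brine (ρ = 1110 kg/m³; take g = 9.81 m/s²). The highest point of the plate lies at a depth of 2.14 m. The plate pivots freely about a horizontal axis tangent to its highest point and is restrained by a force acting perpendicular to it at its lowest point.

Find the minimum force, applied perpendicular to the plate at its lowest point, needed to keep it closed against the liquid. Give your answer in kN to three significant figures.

γ = ρg = 1110 × 9.81 / 1000 = 10.8891 kN/m³.
The centroid is at the centre, 1.425 m below the top of the plate, so the centroid depth is h_c = 2.14 + 1.425 = 3.565 m.
A = π(1.425)² = 6.3794 m².
Resultant F = γ·h_c·A = 10.8891 × 3.565 × 6.3794 = 247.646 kN.
I_c = πr⁴/4 = π × 1.425⁴/4 = 3.23854 m⁴.
Centre of pressure: y_p = y_c + I_c/(y_c·A) = 3.565 + 3.23854/(3.565 × 6.3794) = 3.565 + 0.1424 = 3.7074 m along the plane.
The resultant acts 1.425 + 0.1424 = 1.5674 m (along the plate) below the hinge at the top edge, so the moment about the hinge is M = F × 1.5674 = 247.646 × 1.5674 = 388.16 kN·m.
A normal force at the bottom, 2.85 m from the hinge, must supply this moment: P = 388.16/2.85 = 136.196 kN.

P ≈ 136 kN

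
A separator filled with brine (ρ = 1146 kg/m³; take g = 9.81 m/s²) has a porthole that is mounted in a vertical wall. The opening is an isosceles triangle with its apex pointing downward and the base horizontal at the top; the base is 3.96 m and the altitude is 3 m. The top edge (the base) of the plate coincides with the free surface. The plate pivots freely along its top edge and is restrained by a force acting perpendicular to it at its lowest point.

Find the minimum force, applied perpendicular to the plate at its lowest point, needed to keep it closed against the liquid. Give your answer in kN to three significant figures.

P ≈ 33.4 kN

γ = ρg = 1146 × 9.81 / 1000 = 11.24226 kN/m³.
With the apex down, the centroid sits h/3 = 3/3 = 1 m below the base (the top edge), so the centroid depth is h_c = 1 m.
A = ½ × 3.96 × 3 = 5.94 m².
Resultant F = γ·h_c·A = 11.24226 × 1 × 5.94 = 66.779 kN.
I_c = b·h³/36 = 3.96 × 3³/36 = 2.97 m⁴.
Centre of pressure: y_p = y_c + I_c/(y_c·A) = 1 + 2.97/(1 × 5.94) = 1 + 0.5 = 1.5 m along the plane.
The resultant acts 1 + 0.5 = 1.5 m (along the plate) below the hinge at the top edge, so the moment about the hinge is M = F × 1.5 = 66.779 × 1.5 = 100.168 kN·m.
A normal force at the bottom, 3 m from the hinge, must supply this moment: P = 100.168/3 = 33.3893 kN.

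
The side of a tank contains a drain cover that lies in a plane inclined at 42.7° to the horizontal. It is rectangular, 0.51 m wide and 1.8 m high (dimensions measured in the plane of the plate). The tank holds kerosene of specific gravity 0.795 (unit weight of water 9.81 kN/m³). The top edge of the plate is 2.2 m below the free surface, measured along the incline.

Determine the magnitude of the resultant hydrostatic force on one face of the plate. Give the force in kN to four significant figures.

γ = 0.795 × 9.81 = 7.79895 kN/m³.
Let θ = 42.7° be the plate's angle to the horizontal; measure y along the incline from where the plane meets the free surface. Vertical depth h = y·sinθ with sinθ = 0.678160.
The centroid lies 1.8/2 = 0.9 m below the top edge, so y_c = 2.2 + 0.9 = 3.1 m and h_c = 3.1 × 0.678160 = 2.1023 m.
A = 0.51 × 1.8 = 0.918 m².
Resultant F = γ·h_c·A = 7.79895 × 2.1023 × 0.918 = 15.0513 kN.

F ≈ 15.05 kN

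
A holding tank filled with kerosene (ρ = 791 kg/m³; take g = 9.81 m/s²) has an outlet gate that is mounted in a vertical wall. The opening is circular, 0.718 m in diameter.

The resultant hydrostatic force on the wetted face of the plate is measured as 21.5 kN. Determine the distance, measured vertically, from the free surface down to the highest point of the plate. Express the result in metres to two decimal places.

γ = ρg = 791 × 9.81 / 1000 = 7.75971 kN/m³.
A = π(0.359)² = 0.404892 m².
From F = γ·h_c·A, the centroid depth is h_c = 21.5/(7.75971 × 0.404892) = 6.84311 m.
The centroid is at the centre, 0.359 m below the top of the plate, so the highest point sits at h_top = 6.84311 − 0.359 = 6.48411 m below the surface.

d_top ≈ 6.48 m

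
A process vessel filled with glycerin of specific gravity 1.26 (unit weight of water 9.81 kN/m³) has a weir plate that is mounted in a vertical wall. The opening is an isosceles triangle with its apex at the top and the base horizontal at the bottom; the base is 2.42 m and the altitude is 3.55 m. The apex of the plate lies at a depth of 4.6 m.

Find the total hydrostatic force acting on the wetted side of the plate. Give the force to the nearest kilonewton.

γ = 1.26 × 9.81 = 12.3606 kN/m³.
With the apex up, the centroid sits 2h/3 = 2 × 3.55/3 = 2.36667 m below the apex, so the centroid depth is h_c = 4.6 + 2.36667 = 6.96667 m.
A = ½ × 2.42 × 3.55 = 4.2955 m².
Resultant F = γ·h_c·A = 12.3606 × 6.96667 × 4.2955 = 369.895 kN.

F ≈ 370 kN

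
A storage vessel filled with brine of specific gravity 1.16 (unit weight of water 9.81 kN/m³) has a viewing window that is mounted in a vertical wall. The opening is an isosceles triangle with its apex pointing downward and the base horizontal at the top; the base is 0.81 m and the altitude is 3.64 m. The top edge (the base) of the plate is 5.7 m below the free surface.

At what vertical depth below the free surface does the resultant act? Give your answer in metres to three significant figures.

h_p = 7.02 m

γ = 1.16 × 9.81 = 11.3796 kN/m³.
With the apex down, the centroid sits h/3 = 3.64/3 = 1.21333 m below the base (the top edge), so the centroid depth is h_c = 5.7 + 1.21333 = 6.91333 m.
A = ½ × 0.81 × 3.64 = 1.4742 m².
Resultant F = γ·h_c·A = 11.3796 × 6.91333 × 1.4742 = 115.977 kN.
I_c = b·h³/36 = 0.81 × 3.64³/36 = 1.08514 m⁴.
Centre of pressure: y_p = y_c + I_c/(y_c·A) = 6.91333 + 1.08514/(6.91333 × 1.4742) = 6.91333 + 0.106474 = 7.0198 m along the plane.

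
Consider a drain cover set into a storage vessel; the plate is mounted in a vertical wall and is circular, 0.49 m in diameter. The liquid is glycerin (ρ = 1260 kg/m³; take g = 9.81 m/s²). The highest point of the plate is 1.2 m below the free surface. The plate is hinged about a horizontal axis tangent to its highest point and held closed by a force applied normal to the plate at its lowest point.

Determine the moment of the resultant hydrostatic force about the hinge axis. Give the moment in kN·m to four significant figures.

M ≈ 0.8602 kN·m

γ = ρg = 1260 × 9.81 / 1000 = 12.3606 kN/m³.
The centroid is at the centre, 0.245 m below the top of the plate, so the centroid depth is h_c = 1.2 + 0.245 = 1.445 m.
A = π(0.245)² = 0.188574 m².
Resultant F = γ·h_c·A = 12.3606 × 1.445 × 0.188574 = 3.36813 kN.
I_c = πr⁴/4 = π × 0.245⁴/4 = 0.00282979 m⁴.
Centre of pressure: y_p = y_c + I_c/(y_c·A) = 1.445 + 0.00282979/(1.445 × 0.188574) = 1.445 + 0.010385 = 1.45539 m along the plane.
The resultant acts 0.245 + 0.010385 = 0.255385 m (along the plate) below the hinge at the top edge, so the moment about the hinge is M = F × 0.255385 = 3.36813 × 0.255385 = 0.86017 kN·m.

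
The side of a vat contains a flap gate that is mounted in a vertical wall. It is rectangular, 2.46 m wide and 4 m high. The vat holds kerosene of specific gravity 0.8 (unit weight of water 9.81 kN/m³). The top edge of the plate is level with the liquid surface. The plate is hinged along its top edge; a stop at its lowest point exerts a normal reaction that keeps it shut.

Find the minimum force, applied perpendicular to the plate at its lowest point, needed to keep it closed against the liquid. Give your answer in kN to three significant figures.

P ≈ 103 kN

γ = 0.8 × 9.81 = 7.848 kN/m³.
The centroid lies 4/2 = 2 m below the top edge, so the centroid depth is h_c = 2 m.
A = 2.46 × 4 = 9.84 m².
Resultant F = γ·h_c·A = 7.848 × 2 × 9.84 = 154.449 kN.
I_c = b·h³/12 = 2.46 × 4³/12 = 13.12 m⁴.
Centre of pressure: y_p = y_c + I_c/(y_c·A) = 2 + 13.12/(2 × 9.84) = 2 + 0.666667 = 2.66667 m along the plane.
The resultant acts 2 + 0.666667 = 2.66667 m (along the plate) below the hinge at the top edge, so the moment about the hinge is M = F × 2.66667 = 154.449 × 2.66667 = 411.865 kN·m.
A normal force at the bottom, 4 m from the hinge, must supply this moment: P = 411.865/4 = 102.966 kN.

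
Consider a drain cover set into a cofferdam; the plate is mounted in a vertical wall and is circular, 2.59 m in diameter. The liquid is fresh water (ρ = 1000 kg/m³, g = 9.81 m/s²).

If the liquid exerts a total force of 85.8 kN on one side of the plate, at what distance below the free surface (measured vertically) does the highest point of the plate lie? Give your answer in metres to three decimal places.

d_top ≈ 0.365 m

γ = ρg = 1000 × 9.81 = 9810 N/m³ = 9.81 kN/m³.
A = π(1.295)² = 5.26853 m².
From F = γ·h_c·A, the centroid depth is h_c = 85.8/(9.81 × 5.26853) = 1.66008 m.
The centroid is at the centre, 1.295 m below the top of the plate, so the highest point sits at h_top = 1.66008 − 1.295 = 0.36508 m below the surface.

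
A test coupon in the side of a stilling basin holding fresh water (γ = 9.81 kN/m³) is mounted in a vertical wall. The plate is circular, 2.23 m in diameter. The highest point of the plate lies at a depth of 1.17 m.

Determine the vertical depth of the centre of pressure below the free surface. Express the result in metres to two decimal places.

h_p = 2.42 m

γ = 9.81 kN/m³.
The centroid is at the centre, 1.115 m below the top of the plate, so the centroid depth is h_c = 1.17 + 1.115 = 2.285 m.
A = π(1.115)² = 3.90571 m².
Resultant F = γ·h_c·A = 9.81 × 2.285 × 3.90571 = 87.5498 kN.
I_c = πr⁴/4 = π × 1.115⁴/4 = 1.21392 m⁴.
Centre of pressure: y_p = y_c + I_c/(y_c·A) = 2.285 + 1.21392/(2.285 × 3.90571) = 2.285 + 0.13602 = 2.42102 m along the plane.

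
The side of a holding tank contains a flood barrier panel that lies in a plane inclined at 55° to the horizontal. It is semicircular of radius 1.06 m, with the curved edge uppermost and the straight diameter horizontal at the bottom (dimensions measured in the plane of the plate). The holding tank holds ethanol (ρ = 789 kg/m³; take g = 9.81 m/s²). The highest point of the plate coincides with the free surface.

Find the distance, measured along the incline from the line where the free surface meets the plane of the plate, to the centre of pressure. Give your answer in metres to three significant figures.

y_p = 0.739 m

γ = ρg = 789 × 9.81 / 1000 = 7.74009 kN/m³.
Let θ = 55° be the plate's angle to the horizontal; measure y along the incline from where the plane meets the free surface. Vertical depth h = y·sinθ with sinθ = 0.819152.
The centroid lies 4r/(3π) = 0.449878 m above the diameter, so r − 4r/(3π) = 1.06 − 0.449878 = 0.610122 m below the topmost point, so y_c = 0.610122 m and h_c = 0.610122 × 0.819152 = 0.499783 m.
A = πr²/2 = π × 1.06²/2 = 1.76495 m².
Resultant F = γ·h_c·A = 7.74009 × 0.499783 × 1.76495 = 6.82747 kN.
I_c = (π/8 − 8/(9π))·r⁴ = 0.109757 × 1.06⁴ = 0.138566 m⁴.
Centre of pressure: y_p = y_c + I_c/(y_c·A) = 0.610122 + 0.138566/(0.610122 × 1.76495) = 0.610122 + 0.128679 = 0.738801 m along the plane.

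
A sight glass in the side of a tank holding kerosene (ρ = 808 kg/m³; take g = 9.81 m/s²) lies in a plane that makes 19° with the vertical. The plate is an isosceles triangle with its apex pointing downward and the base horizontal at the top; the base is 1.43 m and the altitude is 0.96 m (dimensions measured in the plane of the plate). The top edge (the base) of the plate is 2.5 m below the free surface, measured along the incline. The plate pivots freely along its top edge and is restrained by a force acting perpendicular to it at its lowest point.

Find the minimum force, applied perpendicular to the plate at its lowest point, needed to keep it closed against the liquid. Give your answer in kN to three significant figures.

γ = ρg = 808 × 9.81 / 1000 = 7.92648 kN/m³.
The plate makes 19° with the vertical, i.e. θ = 90° − 19° = 71° to the horizontal. Measuring y along the incline from the free-surface line, vertical depth h = y·sinθ with sinθ = 0.945519.
With the apex down, the centroid sits h/3 = 0.96/3 = 0.32 m below the base (the top edge), so y_c = 2.5 + 0.32 = 2.82 m and h_c = 2.82 × 0.945519 = 2.66636 m.
A = ½ × 1.43 × 0.96 = 0.6864 m².
Resultant F = γ·h_c·A = 7.92648 × 2.66636 × 0.6864 = 14.507 kN.
I_c = b·h³/36 = 1.43 × 0.96³/36 = 0.0351437 m⁴.
Centre of pressure: y_p = y_c + I_c/(y_c·A) = 2.82 + 0.0351437/(2.82 × 0.6864) = 2.82 + 0.018156 = 2.83816 m along the plane.
The resultant acts 0.32 + 0.018156 = 0.338156 m (along the plate) below the hinge at the top edge, so the moment about the hinge is M = F × 0.338156 = 14.507 × 0.338156 = 4.90563 kN·m.
A normal force at the bottom, 0.96 m from the hinge, must supply this moment: P = 4.90563/0.96 = 5.11003 kN.

P ≈ 5.11 kN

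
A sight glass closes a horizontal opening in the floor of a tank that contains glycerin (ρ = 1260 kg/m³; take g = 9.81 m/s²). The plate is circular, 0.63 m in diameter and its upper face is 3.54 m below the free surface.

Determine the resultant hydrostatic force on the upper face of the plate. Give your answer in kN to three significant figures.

F ≈ 13.6 kN

γ = ρg = 1260 × 9.81 / 1000 = 12.3606 kN/m³.
The plate is horizontal, so pressure is uniform at p = γ·h = 12.3606 × 3.54 = 43.7565 kN/m².
A = π(0.315)² = 0.311725 m².
F = p·A = 43.7565 × 0.311725 = 13.64 kN.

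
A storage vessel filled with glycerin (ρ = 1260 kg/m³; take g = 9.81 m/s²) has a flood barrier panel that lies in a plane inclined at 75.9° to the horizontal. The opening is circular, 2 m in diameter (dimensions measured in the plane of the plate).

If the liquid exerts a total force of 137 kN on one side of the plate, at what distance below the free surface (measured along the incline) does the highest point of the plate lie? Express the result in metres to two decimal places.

y_top ≈ 2.64 m

γ = ρg = 1260 × 9.81 / 1000 = 12.3606 kN/m³.
A = π(1)² = 3.14159 m².
From F = γ·h_c·A, the centroid depth is h_c = 137/(12.3606 × 3.14159) = 3.52802 m.
Let θ = 75.9° be the plate's angle to the horizontal; measure y along the incline from where the plane meets the free surface. Vertical depth h = y·sinθ with sinθ = 0.969872.
Along the incline, y_c = h_c/sinθ = 3.52802/0.969872 = 3.63761 m.
The centroid is at the centre, 1 m below the top of the plate, so the highest point sits at y_top = 3.63761 − 1 = 2.63761 m along the incline.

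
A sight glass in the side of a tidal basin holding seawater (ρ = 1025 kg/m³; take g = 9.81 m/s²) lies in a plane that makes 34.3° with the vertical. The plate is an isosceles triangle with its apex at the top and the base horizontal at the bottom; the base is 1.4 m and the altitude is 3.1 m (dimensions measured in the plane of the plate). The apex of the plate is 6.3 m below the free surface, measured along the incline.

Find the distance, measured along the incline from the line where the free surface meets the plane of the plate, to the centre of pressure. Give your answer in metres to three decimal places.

γ = ρg = 1025 × 9.81 / 1000 = 10.05525 kN/m³.
The plate makes 34.3° with the vertical, i.e. θ = 90° − 34.3° = 55.7° to the horizontal. Measuring y along the incline from the free-surface line, vertical depth h = y·sinθ with sinθ = 0.826098.
With the apex up, the centroid sits 2h/3 = 2 × 3.1/3 = 2.06667 m below the apex, so y_c = 6.3 + 2.06667 = 8.36667 m and h_c = 8.36667 × 0.826098 = 6.91169 m.
A = ½ × 1.4 × 3.1 = 2.17 m².
Resultant F = γ·h_c·A = 10.05525 × 6.91169 × 2.17 = 150.812 kN.
I_c = b·h³/36 = 1.4 × 3.1³/36 = 1.15854 m⁴.
Centre of pressure: y_p = y_c + I_c/(y_c·A) = 8.36667 + 1.15854/(8.36667 × 2.17) = 8.36667 + 0.0638115 = 8.43048 m along the plane.

y_p = 8.430 m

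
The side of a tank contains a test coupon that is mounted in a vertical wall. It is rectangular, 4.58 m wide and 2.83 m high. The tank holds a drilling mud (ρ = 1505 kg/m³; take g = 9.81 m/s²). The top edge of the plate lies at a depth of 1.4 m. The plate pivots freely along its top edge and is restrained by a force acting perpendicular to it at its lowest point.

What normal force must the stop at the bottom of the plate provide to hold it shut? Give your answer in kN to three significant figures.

γ = ρg = 1505 × 9.81 / 1000 = 14.76405 kN/m³.
The centroid lies 2.83/2 = 1.415 m below the top edge, so the centroid depth is h_c = 1.4 + 1.415 = 2.815 m.
A = 4.58 × 2.83 = 12.9614 m².
Resultant F = γ·h_c·A = 14.76405 × 2.815 × 12.9614 = 538.686 kN.
I_c = b·h³/12 = 4.58 × 2.83³/12 = 8.65055 m⁴.
Centre of pressure: y_p = y_c + I_c/(y_c·A) = 2.815 + 8.65055/(2.815 × 12.9614) = 2.815 + 0.23709 = 3.05209 m along the plane.
The resultant acts 1.415 + 0.23709 = 1.65209 m (along the plate) below the hinge at the top edge, so the moment about the hinge is M = F × 1.65209 = 538.686 × 1.65209 = 889.958 kN·m.
A normal force at the bottom, 2.83 m from the hinge, must supply this moment: P = 889.958/2.83 = 314.473 kN.

P ≈ 314 kN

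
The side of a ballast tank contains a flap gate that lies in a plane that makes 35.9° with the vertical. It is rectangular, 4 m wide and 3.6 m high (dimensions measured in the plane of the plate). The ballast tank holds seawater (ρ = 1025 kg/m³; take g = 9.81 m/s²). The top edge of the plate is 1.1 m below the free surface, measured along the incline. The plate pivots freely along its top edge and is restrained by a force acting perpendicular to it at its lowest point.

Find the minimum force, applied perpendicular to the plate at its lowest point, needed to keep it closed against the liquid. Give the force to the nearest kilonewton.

γ = ρg = 1025 × 9.81 / 1000 = 10.05525 kN/m³.
The plate makes 35.9° with the vertical, i.e. θ = 90° − 35.9° = 54.1° to the horizontal. Measuring y along the incline from the free-surface line, vertical depth h = y·sinθ with sinθ = 0.810042.
The centroid lies 3.6/2 = 1.8 m below the top edge, so y_c = 1.1 + 1.8 = 2.9 m and h_c = 2.9 × 0.810042 = 2.34912 m.
A = 4 × 3.6 = 14.4 m².
Resultant F = γ·h_c·A = 10.05525 × 2.34912 × 14.4 = 340.142 kN.
I_c = b·h³/12 = 4 × 3.6³/12 = 15.552 m⁴.
Centre of pressure: y_p = y_c + I_c/(y_c·A) = 2.9 + 15.552/(2.9 × 14.4) = 2.9 + 0.372414 = 3.27241 m along the plane.
The resultant acts 1.8 + 0.372414 = 2.17241 m (along the plate) below the hinge at the top edge, so the moment about the hinge is M = F × 2.17241 = 340.142 × 2.17241 = 738.928 kN·m.
A normal force at the bottom, 3.6 m from the hinge, must supply this moment: P = 738.928/3.6 = 205.258 kN.

P ≈ 205 kN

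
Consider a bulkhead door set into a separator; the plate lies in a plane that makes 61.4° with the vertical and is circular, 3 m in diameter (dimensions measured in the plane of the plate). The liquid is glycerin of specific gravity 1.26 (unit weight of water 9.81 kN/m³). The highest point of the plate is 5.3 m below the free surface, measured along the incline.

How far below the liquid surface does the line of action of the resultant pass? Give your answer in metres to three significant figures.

γ = 1.26 × 9.81 = 12.3606 kN/m³.
The plate makes 61.4° with the vertical, i.e. θ = 90° − 61.4° = 28.6° to the horizontal. Measuring y along the incline from the free-surface line, vertical depth h = y·sinθ with sinθ = 0.478692.
The centroid is at the centre, 1.5 m below the top of the plate, so y_c = 5.3 + 1.5 = 6.8 m and h_c = 6.8 × 0.478692 = 3.25511 m.
A = π(1.5)² = 7.06858 m².
Resultant F = γ·h_c·A = 12.3606 × 3.25511 × 7.06858 = 284.405 kN.
I_c = πr⁴/4 = π × 1.5⁴/4 = 3.97608 m⁴.
Centre of pressure: y_p = y_c + I_c/(y_c·A) = 6.8 + 3.97608/(6.8 × 7.06858) = 6.8 + 0.0827207 = 6.88272 m along the plane.
Vertically, h_p = y_p·sinθ = 6.88272 × 0.478692 = 3.2947 m.

h_p = 3.29 m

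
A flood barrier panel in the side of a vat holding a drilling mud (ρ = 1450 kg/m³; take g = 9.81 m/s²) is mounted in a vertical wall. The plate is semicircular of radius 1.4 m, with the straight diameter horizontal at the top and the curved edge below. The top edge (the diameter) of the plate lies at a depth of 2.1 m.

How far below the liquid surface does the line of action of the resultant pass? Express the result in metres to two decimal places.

h_p = 2.75 m

γ = ρg = 1450 × 9.81 / 1000 = 14.2245 kN/m³.
The centroid of a semicircle lies 4r/(3π) = 0.594178 m from the diameter, here below the top edge, so the centroid depth is h_c = 2.1 + 0.594178 = 2.69418 m.
A = πr²/2 = π × 1.4²/2 = 3.07876 m².
Resultant F = γ·h_c·A = 14.2245 × 2.69418 × 3.07876 = 117.988 kN.
I_c = (π/8 − 8/(9π))·r⁴ = 0.109757 × 1.4⁴ = 0.421642 m⁴.
Centre of pressure: y_p = y_c + I_c/(y_c·A) = 2.69418 + 0.421642/(2.69418 × 3.07876) = 2.69418 + 0.0508325 = 2.74501 m along the plane.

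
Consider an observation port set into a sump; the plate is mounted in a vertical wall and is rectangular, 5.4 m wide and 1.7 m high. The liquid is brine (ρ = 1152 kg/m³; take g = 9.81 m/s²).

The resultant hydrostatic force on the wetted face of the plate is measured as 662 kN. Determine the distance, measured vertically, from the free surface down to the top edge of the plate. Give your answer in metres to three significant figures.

γ = ρg = 1152 × 9.81 / 1000 = 11.30112 kN/m³.
A = 5.4 × 1.7 = 9.18 m².
From F = γ·h_c·A, the centroid depth is h_c = 662/(11.30112 × 9.18) = 6.38107 m.
The centroid lies 1.7/2 = 0.85 m below the top edge, so the top edge sits at h_top = 6.38107 − 0.85 = 5.53107 m below the surface.

d_top ≈ 5.53 m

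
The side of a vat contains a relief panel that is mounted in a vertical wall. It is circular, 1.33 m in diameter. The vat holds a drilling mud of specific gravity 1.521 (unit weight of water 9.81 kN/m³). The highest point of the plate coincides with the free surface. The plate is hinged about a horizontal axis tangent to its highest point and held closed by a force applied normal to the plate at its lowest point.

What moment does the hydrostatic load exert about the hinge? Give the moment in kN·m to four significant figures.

M ≈ 11.46 kN·m

γ = 1.521 × 9.81 = 14.92101 kN/m³.
The centroid is at the centre, 0.665 m below the top of the plate, so the centroid depth is h_c = 0.665 m.
A = π(0.665)² = 1.38929 m².
Resultant F = γ·h_c·A = 14.92101 × 0.665 × 1.38929 = 13.7852 kN.
I_c = πr⁴/4 = π × 0.665⁴/4 = 0.153595 m⁴.
Centre of pressure: y_p = y_c + I_c/(y_c·A) = 0.665 + 0.153595/(0.665 × 1.38929) = 0.665 + 0.16625 = 0.83125 m along the plane.
The resultant acts 0.665 + 0.16625 = 0.83125 m (along the plate) below the hinge at the top edge, so the moment about the hinge is M = F × 0.83125 = 13.7852 × 0.83125 = 11.4589 kN·m.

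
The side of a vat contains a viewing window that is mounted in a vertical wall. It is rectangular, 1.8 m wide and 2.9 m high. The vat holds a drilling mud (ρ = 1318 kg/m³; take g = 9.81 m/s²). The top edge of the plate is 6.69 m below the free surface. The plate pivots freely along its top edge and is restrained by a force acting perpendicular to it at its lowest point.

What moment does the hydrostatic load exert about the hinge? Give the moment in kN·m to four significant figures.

γ = ρg = 1318 × 9.81 / 1000 = 12.92958 kN/m³.
The centroid lies 2.9/2 = 1.45 m below the top edge, so the centroid depth is h_c = 6.69 + 1.45 = 8.14 m.
A = 1.8 × 2.9 = 5.22 m².
Resultant F = γ·h_c·A = 12.92958 × 8.14 × 5.22 = 549.388 kN.
I_c = b·h³/12 = 1.8 × 2.9³/12 = 3.65835 m⁴.
Centre of pressure: y_p = y_c + I_c/(y_c·A) = 8.14 + 3.65835/(8.14 × 5.22) = 8.14 + 0.0860975 = 8.2261 m along the plane.
The resultant acts 1.45 + 0.0860975 = 1.5361 m (along the plate) below the hinge at the top edge, so the moment about the hinge is M = F × 1.5361 = 549.388 × 1.5361 = 843.915 kN·m.

M ≈ 843.9 kN·m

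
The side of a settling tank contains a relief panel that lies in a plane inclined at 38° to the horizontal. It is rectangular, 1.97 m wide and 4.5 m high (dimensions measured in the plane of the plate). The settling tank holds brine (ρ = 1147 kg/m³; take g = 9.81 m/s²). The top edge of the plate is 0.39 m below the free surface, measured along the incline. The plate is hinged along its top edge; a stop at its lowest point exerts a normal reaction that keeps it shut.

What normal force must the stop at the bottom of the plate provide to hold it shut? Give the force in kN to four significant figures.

P ≈ 104.1 kN

γ = ρg = 1147 × 9.81 / 1000 = 11.25207 kN/m³.
Let θ = 38° be the plate's angle to the horizontal; measure y along the incline from where the plane meets the free surface. Vertical depth h = y·sinθ with sinθ = 0.615661.
The centroid lies 4.5/2 = 2.25 m below the top edge, so y_c = 0.39 + 2.25 = 2.64 m and h_c = 2.64 × 0.615661 = 1.62535 m.
A = 1.97 × 4.5 = 8.865 m².
Resultant F = γ·h_c·A = 11.25207 × 1.62535 × 8.865 = 162.128 kN.
I_c = b·h³/12 = 1.97 × 4.5³/12 = 14.9597 m⁴.
Centre of pressure: y_p = y_c + I_c/(y_c·A) = 2.64 + 14.9597/(2.64 × 8.865) = 2.64 + 0.639205 = 3.27921 m along the plane.
The resultant acts 2.25 + 0.639205 = 2.88921 m (along the plate) below the hinge at the top edge, so the moment about the hinge is M = F × 2.88921 = 162.128 × 2.88921 = 468.422 kN·m.
A normal force at the bottom, 4.5 m from the hinge, must supply this moment: P = 468.422/4.5 = 104.094 kN.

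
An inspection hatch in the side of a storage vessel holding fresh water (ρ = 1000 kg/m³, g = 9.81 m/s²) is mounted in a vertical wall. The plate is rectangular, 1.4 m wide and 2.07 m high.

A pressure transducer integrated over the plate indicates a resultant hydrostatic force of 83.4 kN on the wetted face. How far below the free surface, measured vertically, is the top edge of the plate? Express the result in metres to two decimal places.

d_top ≈ 1.90 m

γ = ρg = 1000 × 9.81 = 9810 N/m³ = 9.81 kN/m³.
A = 1.4 × 2.07 = 2.898 m².
From F = γ·h_c·A, the centroid depth is h_c = 83.4/(9.81 × 2.898) = 2.93358 m.
The centroid lies 2.07/2 = 1.035 m below the top edge, so the top edge sits at h_top = 2.93358 − 1.035 = 1.89858 m below the surface.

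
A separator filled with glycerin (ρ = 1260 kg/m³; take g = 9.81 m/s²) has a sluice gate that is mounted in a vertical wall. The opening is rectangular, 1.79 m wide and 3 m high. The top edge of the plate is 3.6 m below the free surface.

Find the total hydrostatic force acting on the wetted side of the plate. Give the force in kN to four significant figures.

F ≈ 338.5 kN

γ = ρg = 1260 × 9.81 / 1000 = 12.3606 kN/m³.
The centroid lies 3/2 = 1.5 m below the top edge, so the centroid depth is h_c = 3.6 + 1.5 = 5.1 m.
A = 1.79 × 3 = 5.37 m².
Resultant F = γ·h_c·A = 12.3606 × 5.1 × 5.37 = 338.52 kN.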